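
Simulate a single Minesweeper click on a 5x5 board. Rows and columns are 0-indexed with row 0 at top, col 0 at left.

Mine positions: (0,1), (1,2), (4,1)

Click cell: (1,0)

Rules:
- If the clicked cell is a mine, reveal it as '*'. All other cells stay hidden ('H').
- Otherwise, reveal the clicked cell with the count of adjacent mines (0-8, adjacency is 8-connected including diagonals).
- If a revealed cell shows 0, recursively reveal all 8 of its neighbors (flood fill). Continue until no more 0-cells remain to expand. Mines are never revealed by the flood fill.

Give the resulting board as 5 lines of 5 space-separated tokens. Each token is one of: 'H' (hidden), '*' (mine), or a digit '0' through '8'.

H H H H H
1 H H H H
H H H H H
H H H H H
H H H H H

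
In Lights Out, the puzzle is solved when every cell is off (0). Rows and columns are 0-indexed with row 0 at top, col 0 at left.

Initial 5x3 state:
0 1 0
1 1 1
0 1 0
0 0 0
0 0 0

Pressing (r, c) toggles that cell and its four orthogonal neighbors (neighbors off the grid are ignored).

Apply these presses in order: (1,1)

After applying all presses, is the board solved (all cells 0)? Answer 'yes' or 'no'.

Answer: yes

Derivation:
After press 1 at (1,1):
0 0 0
0 0 0
0 0 0
0 0 0
0 0 0

Lights still on: 0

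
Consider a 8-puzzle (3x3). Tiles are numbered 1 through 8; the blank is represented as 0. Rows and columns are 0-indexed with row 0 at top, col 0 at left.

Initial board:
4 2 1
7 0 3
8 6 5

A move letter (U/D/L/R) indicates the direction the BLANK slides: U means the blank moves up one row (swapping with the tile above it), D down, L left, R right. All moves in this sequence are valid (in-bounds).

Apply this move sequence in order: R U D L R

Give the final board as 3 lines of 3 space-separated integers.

After move 1 (R):
4 2 1
7 3 0
8 6 5

After move 2 (U):
4 2 0
7 3 1
8 6 5

After move 3 (D):
4 2 1
7 3 0
8 6 5

After move 4 (L):
4 2 1
7 0 3
8 6 5

After move 5 (R):
4 2 1
7 3 0
8 6 5

Answer: 4 2 1
7 3 0
8 6 5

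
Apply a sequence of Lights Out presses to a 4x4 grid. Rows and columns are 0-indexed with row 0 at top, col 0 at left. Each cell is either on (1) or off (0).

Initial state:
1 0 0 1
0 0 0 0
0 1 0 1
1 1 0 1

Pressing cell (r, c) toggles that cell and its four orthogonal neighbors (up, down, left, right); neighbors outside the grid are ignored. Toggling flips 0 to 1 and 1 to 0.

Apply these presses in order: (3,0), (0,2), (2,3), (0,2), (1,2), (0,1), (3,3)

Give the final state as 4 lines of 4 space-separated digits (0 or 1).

After press 1 at (3,0):
1 0 0 1
0 0 0 0
1 1 0 1
0 0 0 1

After press 2 at (0,2):
1 1 1 0
0 0 1 0
1 1 0 1
0 0 0 1

After press 3 at (2,3):
1 1 1 0
0 0 1 1
1 1 1 0
0 0 0 0

After press 4 at (0,2):
1 0 0 1
0 0 0 1
1 1 1 0
0 0 0 0

After press 5 at (1,2):
1 0 1 1
0 1 1 0
1 1 0 0
0 0 0 0

After press 6 at (0,1):
0 1 0 1
0 0 1 0
1 1 0 0
0 0 0 0

After press 7 at (3,3):
0 1 0 1
0 0 1 0
1 1 0 1
0 0 1 1

Answer: 0 1 0 1
0 0 1 0
1 1 0 1
0 0 1 1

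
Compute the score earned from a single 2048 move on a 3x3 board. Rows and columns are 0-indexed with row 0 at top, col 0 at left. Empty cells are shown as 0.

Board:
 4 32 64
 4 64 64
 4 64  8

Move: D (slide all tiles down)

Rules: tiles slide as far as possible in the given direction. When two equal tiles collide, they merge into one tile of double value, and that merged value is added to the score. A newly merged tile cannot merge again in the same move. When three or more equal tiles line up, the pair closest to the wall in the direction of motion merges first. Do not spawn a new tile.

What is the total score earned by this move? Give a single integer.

Slide down:
col 0: [4, 4, 4] -> [0, 4, 8]  score +8 (running 8)
col 1: [32, 64, 64] -> [0, 32, 128]  score +128 (running 136)
col 2: [64, 64, 8] -> [0, 128, 8]  score +128 (running 264)
Board after move:
  0   0   0
  4  32 128
  8 128   8

Answer: 264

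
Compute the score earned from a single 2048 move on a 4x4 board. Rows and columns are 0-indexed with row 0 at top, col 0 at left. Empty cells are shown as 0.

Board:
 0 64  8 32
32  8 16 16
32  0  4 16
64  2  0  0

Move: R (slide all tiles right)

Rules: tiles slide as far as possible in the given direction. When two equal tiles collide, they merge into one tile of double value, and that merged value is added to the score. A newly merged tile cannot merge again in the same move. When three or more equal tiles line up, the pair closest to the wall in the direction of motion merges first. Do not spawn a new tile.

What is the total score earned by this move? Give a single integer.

Slide right:
row 0: [0, 64, 8, 32] -> [0, 64, 8, 32]  score +0 (running 0)
row 1: [32, 8, 16, 16] -> [0, 32, 8, 32]  score +32 (running 32)
row 2: [32, 0, 4, 16] -> [0, 32, 4, 16]  score +0 (running 32)
row 3: [64, 2, 0, 0] -> [0, 0, 64, 2]  score +0 (running 32)
Board after move:
 0 64  8 32
 0 32  8 32
 0 32  4 16
 0  0 64  2

Answer: 32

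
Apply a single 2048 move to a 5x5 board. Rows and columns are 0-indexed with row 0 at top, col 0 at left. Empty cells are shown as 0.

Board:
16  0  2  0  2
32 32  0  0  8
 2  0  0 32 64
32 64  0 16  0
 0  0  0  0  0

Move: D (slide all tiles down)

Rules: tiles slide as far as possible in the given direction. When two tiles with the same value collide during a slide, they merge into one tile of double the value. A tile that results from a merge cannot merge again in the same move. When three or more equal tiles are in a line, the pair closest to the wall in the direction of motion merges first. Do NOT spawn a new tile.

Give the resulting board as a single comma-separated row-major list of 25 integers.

Slide down:
col 0: [16, 32, 2, 32, 0] -> [0, 16, 32, 2, 32]
col 1: [0, 32, 0, 64, 0] -> [0, 0, 0, 32, 64]
col 2: [2, 0, 0, 0, 0] -> [0, 0, 0, 0, 2]
col 3: [0, 0, 32, 16, 0] -> [0, 0, 0, 32, 16]
col 4: [2, 8, 64, 0, 0] -> [0, 0, 2, 8, 64]

Answer: 0, 0, 0, 0, 0, 16, 0, 0, 0, 0, 32, 0, 0, 0, 2, 2, 32, 0, 32, 8, 32, 64, 2, 16, 64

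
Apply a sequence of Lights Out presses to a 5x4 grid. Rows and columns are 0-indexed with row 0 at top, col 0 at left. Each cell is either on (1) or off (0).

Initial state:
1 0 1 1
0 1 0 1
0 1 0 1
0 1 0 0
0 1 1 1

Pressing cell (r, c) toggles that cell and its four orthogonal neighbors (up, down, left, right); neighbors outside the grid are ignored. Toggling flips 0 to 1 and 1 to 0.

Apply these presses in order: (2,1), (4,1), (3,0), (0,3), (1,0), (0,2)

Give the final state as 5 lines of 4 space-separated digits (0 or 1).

After press 1 at (2,1):
1 0 1 1
0 0 0 1
1 0 1 1
0 0 0 0
0 1 1 1

After press 2 at (4,1):
1 0 1 1
0 0 0 1
1 0 1 1
0 1 0 0
1 0 0 1

After press 3 at (3,0):
1 0 1 1
0 0 0 1
0 0 1 1
1 0 0 0
0 0 0 1

After press 4 at (0,3):
1 0 0 0
0 0 0 0
0 0 1 1
1 0 0 0
0 0 0 1

After press 5 at (1,0):
0 0 0 0
1 1 0 0
1 0 1 1
1 0 0 0
0 0 0 1

After press 6 at (0,2):
0 1 1 1
1 1 1 0
1 0 1 1
1 0 0 0
0 0 0 1

Answer: 0 1 1 1
1 1 1 0
1 0 1 1
1 0 0 0
0 0 0 1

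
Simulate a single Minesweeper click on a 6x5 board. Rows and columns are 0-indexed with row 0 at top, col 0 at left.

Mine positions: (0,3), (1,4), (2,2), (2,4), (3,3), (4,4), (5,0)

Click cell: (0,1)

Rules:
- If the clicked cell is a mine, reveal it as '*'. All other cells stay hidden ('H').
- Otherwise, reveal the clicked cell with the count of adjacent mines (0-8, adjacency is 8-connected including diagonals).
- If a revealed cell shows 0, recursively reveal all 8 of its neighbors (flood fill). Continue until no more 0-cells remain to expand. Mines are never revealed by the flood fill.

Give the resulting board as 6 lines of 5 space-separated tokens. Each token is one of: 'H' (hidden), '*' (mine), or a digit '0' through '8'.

0 0 1 H H
0 1 2 H H
0 1 H H H
0 1 H H H
1 1 H H H
H H H H H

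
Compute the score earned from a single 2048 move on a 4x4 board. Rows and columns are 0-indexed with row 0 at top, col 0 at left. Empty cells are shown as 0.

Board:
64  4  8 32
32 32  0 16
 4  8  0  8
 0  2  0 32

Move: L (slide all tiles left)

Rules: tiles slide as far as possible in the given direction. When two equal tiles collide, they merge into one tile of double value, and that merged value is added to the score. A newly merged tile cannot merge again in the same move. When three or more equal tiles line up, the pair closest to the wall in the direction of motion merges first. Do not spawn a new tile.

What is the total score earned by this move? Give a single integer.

Slide left:
row 0: [64, 4, 8, 32] -> [64, 4, 8, 32]  score +0 (running 0)
row 1: [32, 32, 0, 16] -> [64, 16, 0, 0]  score +64 (running 64)
row 2: [4, 8, 0, 8] -> [4, 16, 0, 0]  score +16 (running 80)
row 3: [0, 2, 0, 32] -> [2, 32, 0, 0]  score +0 (running 80)
Board after move:
64  4  8 32
64 16  0  0
 4 16  0  0
 2 32  0  0

Answer: 80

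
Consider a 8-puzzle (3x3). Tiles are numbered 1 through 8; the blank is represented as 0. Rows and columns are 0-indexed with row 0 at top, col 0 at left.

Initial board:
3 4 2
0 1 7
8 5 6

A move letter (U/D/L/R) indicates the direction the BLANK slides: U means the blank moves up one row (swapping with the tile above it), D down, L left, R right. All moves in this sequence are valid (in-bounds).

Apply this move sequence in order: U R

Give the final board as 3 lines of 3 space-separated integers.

Answer: 4 0 2
3 1 7
8 5 6

Derivation:
After move 1 (U):
0 4 2
3 1 7
8 5 6

After move 2 (R):
4 0 2
3 1 7
8 5 6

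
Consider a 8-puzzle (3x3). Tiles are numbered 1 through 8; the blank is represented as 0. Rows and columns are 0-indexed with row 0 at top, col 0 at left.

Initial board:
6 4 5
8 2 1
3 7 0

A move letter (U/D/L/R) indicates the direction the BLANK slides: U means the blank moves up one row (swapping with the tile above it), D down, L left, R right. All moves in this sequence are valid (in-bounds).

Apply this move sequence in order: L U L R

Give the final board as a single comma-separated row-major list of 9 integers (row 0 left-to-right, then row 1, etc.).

After move 1 (L):
6 4 5
8 2 1
3 0 7

After move 2 (U):
6 4 5
8 0 1
3 2 7

After move 3 (L):
6 4 5
0 8 1
3 2 7

After move 4 (R):
6 4 5
8 0 1
3 2 7

Answer: 6, 4, 5, 8, 0, 1, 3, 2, 7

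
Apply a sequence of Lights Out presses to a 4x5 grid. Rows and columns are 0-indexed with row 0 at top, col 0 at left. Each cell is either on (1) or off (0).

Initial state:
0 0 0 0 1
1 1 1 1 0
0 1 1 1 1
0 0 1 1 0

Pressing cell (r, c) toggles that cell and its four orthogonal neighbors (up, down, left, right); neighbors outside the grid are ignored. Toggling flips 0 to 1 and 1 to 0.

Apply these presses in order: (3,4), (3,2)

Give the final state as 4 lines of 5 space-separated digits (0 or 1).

After press 1 at (3,4):
0 0 0 0 1
1 1 1 1 0
0 1 1 1 0
0 0 1 0 1

After press 2 at (3,2):
0 0 0 0 1
1 1 1 1 0
0 1 0 1 0
0 1 0 1 1

Answer: 0 0 0 0 1
1 1 1 1 0
0 1 0 1 0
0 1 0 1 1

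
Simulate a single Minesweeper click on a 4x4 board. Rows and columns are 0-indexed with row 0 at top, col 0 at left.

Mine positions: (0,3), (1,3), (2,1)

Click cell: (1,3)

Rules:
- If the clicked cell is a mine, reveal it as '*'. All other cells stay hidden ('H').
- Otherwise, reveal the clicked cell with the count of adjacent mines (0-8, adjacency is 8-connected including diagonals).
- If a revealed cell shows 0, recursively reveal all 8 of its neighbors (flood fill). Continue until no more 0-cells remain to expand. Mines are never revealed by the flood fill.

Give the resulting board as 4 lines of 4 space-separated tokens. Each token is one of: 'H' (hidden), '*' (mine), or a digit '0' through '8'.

H H H H
H H H *
H H H H
H H H H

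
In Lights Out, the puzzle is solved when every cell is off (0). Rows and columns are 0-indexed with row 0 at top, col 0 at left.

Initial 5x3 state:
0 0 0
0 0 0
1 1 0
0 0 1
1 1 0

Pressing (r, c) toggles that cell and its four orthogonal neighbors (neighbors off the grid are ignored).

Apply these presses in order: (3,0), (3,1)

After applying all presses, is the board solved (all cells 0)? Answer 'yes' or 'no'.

Answer: yes

Derivation:
After press 1 at (3,0):
0 0 0
0 0 0
0 1 0
1 1 1
0 1 0

After press 2 at (3,1):
0 0 0
0 0 0
0 0 0
0 0 0
0 0 0

Lights still on: 0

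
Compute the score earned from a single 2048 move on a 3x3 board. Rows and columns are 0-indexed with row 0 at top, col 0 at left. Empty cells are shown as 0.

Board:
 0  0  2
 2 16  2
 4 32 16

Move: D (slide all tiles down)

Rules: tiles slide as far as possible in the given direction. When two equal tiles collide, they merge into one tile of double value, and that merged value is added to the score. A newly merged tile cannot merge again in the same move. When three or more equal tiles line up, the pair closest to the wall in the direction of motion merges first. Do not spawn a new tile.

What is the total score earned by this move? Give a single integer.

Answer: 4

Derivation:
Slide down:
col 0: [0, 2, 4] -> [0, 2, 4]  score +0 (running 0)
col 1: [0, 16, 32] -> [0, 16, 32]  score +0 (running 0)
col 2: [2, 2, 16] -> [0, 4, 16]  score +4 (running 4)
Board after move:
 0  0  0
 2 16  4
 4 32 16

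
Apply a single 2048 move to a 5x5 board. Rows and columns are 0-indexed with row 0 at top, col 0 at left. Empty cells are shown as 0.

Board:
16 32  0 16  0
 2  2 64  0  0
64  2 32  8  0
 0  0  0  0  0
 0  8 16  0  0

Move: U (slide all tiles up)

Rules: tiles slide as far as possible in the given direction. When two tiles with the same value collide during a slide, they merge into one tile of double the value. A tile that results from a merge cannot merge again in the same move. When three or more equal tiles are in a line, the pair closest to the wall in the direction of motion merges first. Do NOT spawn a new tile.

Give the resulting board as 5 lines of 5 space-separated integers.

Slide up:
col 0: [16, 2, 64, 0, 0] -> [16, 2, 64, 0, 0]
col 1: [32, 2, 2, 0, 8] -> [32, 4, 8, 0, 0]
col 2: [0, 64, 32, 0, 16] -> [64, 32, 16, 0, 0]
col 3: [16, 0, 8, 0, 0] -> [16, 8, 0, 0, 0]
col 4: [0, 0, 0, 0, 0] -> [0, 0, 0, 0, 0]

Answer: 16 32 64 16  0
 2  4 32  8  0
64  8 16  0  0
 0  0  0  0  0
 0  0  0  0  0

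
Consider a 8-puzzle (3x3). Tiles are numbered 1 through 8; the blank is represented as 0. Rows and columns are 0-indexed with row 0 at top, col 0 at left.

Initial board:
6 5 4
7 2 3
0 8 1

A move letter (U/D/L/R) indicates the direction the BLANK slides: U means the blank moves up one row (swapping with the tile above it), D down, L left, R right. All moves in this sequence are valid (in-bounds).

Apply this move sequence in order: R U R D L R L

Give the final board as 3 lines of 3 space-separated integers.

Answer: 6 5 4
7 3 1
8 0 2

Derivation:
After move 1 (R):
6 5 4
7 2 3
8 0 1

After move 2 (U):
6 5 4
7 0 3
8 2 1

After move 3 (R):
6 5 4
7 3 0
8 2 1

After move 4 (D):
6 5 4
7 3 1
8 2 0

After move 5 (L):
6 5 4
7 3 1
8 0 2

After move 6 (R):
6 5 4
7 3 1
8 2 0

After move 7 (L):
6 5 4
7 3 1
8 0 2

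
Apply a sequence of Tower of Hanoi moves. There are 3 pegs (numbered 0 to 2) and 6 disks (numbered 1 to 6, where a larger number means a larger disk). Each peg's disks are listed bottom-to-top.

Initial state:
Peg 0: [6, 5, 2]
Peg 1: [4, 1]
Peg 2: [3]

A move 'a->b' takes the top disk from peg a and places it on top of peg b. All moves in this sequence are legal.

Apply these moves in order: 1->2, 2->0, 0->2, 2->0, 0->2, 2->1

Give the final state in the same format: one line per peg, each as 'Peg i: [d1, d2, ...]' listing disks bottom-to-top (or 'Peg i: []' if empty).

Answer: Peg 0: [6, 5, 2]
Peg 1: [4, 1]
Peg 2: [3]

Derivation:
After move 1 (1->2):
Peg 0: [6, 5, 2]
Peg 1: [4]
Peg 2: [3, 1]

After move 2 (2->0):
Peg 0: [6, 5, 2, 1]
Peg 1: [4]
Peg 2: [3]

After move 3 (0->2):
Peg 0: [6, 5, 2]
Peg 1: [4]
Peg 2: [3, 1]

After move 4 (2->0):
Peg 0: [6, 5, 2, 1]
Peg 1: [4]
Peg 2: [3]

After move 5 (0->2):
Peg 0: [6, 5, 2]
Peg 1: [4]
Peg 2: [3, 1]

After move 6 (2->1):
Peg 0: [6, 5, 2]
Peg 1: [4, 1]
Peg 2: [3]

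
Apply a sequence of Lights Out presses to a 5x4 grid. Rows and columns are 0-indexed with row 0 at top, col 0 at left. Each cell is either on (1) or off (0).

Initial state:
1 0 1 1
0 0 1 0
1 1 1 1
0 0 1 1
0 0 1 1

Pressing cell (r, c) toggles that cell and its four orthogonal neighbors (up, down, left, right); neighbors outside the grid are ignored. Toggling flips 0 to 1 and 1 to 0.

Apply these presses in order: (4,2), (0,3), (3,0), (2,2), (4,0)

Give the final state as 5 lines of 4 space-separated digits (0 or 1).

After press 1 at (4,2):
1 0 1 1
0 0 1 0
1 1 1 1
0 0 0 1
0 1 0 0

After press 2 at (0,3):
1 0 0 0
0 0 1 1
1 1 1 1
0 0 0 1
0 1 0 0

After press 3 at (3,0):
1 0 0 0
0 0 1 1
0 1 1 1
1 1 0 1
1 1 0 0

After press 4 at (2,2):
1 0 0 0
0 0 0 1
0 0 0 0
1 1 1 1
1 1 0 0

After press 5 at (4,0):
1 0 0 0
0 0 0 1
0 0 0 0
0 1 1 1
0 0 0 0

Answer: 1 0 0 0
0 0 0 1
0 0 0 0
0 1 1 1
0 0 0 0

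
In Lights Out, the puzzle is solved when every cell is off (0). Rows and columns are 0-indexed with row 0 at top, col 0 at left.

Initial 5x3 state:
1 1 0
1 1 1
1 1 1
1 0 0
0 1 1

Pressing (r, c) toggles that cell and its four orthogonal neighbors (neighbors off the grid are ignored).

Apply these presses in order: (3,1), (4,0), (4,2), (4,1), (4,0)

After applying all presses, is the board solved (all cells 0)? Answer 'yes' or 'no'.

After press 1 at (3,1):
1 1 0
1 1 1
1 0 1
0 1 1
0 0 1

After press 2 at (4,0):
1 1 0
1 1 1
1 0 1
1 1 1
1 1 1

After press 3 at (4,2):
1 1 0
1 1 1
1 0 1
1 1 0
1 0 0

After press 4 at (4,1):
1 1 0
1 1 1
1 0 1
1 0 0
0 1 1

After press 5 at (4,0):
1 1 0
1 1 1
1 0 1
0 0 0
1 0 1

Lights still on: 9

Answer: no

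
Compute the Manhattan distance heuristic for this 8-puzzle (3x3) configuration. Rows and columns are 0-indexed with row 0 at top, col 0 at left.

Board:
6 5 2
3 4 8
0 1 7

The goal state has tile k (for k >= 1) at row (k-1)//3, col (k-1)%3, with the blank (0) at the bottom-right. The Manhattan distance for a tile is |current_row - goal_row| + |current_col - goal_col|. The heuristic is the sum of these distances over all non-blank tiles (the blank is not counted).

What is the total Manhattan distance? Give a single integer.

Answer: 16

Derivation:
Tile 6: (0,0)->(1,2) = 3
Tile 5: (0,1)->(1,1) = 1
Tile 2: (0,2)->(0,1) = 1
Tile 3: (1,0)->(0,2) = 3
Tile 4: (1,1)->(1,0) = 1
Tile 8: (1,2)->(2,1) = 2
Tile 1: (2,1)->(0,0) = 3
Tile 7: (2,2)->(2,0) = 2
Sum: 3 + 1 + 1 + 3 + 1 + 2 + 3 + 2 = 16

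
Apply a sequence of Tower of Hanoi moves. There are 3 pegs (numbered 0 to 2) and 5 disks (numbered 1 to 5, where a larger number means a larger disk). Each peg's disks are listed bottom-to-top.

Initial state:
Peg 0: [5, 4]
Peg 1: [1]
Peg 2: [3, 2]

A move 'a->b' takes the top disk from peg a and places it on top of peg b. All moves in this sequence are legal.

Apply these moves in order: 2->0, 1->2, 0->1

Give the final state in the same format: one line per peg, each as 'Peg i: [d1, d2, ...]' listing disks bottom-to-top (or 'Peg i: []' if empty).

After move 1 (2->0):
Peg 0: [5, 4, 2]
Peg 1: [1]
Peg 2: [3]

After move 2 (1->2):
Peg 0: [5, 4, 2]
Peg 1: []
Peg 2: [3, 1]

After move 3 (0->1):
Peg 0: [5, 4]
Peg 1: [2]
Peg 2: [3, 1]

Answer: Peg 0: [5, 4]
Peg 1: [2]
Peg 2: [3, 1]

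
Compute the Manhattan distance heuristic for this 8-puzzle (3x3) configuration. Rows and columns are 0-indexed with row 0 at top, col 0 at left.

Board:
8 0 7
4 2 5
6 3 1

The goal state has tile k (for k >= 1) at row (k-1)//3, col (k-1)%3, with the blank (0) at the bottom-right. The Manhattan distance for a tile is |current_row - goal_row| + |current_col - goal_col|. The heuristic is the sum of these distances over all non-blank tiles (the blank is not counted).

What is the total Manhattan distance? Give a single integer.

Tile 8: at (0,0), goal (2,1), distance |0-2|+|0-1| = 3
Tile 7: at (0,2), goal (2,0), distance |0-2|+|2-0| = 4
Tile 4: at (1,0), goal (1,0), distance |1-1|+|0-0| = 0
Tile 2: at (1,1), goal (0,1), distance |1-0|+|1-1| = 1
Tile 5: at (1,2), goal (1,1), distance |1-1|+|2-1| = 1
Tile 6: at (2,0), goal (1,2), distance |2-1|+|0-2| = 3
Tile 3: at (2,1), goal (0,2), distance |2-0|+|1-2| = 3
Tile 1: at (2,2), goal (0,0), distance |2-0|+|2-0| = 4
Sum: 3 + 4 + 0 + 1 + 1 + 3 + 3 + 4 = 19

Answer: 19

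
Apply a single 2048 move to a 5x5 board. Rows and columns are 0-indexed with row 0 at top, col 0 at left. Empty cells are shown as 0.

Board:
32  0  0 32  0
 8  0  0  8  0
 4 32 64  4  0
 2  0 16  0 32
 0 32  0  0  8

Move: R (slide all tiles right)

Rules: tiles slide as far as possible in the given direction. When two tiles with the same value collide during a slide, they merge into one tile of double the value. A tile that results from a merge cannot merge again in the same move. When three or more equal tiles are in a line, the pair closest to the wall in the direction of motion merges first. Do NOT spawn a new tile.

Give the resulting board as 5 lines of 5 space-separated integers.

Slide right:
row 0: [32, 0, 0, 32, 0] -> [0, 0, 0, 0, 64]
row 1: [8, 0, 0, 8, 0] -> [0, 0, 0, 0, 16]
row 2: [4, 32, 64, 4, 0] -> [0, 4, 32, 64, 4]
row 3: [2, 0, 16, 0, 32] -> [0, 0, 2, 16, 32]
row 4: [0, 32, 0, 0, 8] -> [0, 0, 0, 32, 8]

Answer:  0  0  0  0 64
 0  0  0  0 16
 0  4 32 64  4
 0  0  2 16 32
 0  0  0 32  8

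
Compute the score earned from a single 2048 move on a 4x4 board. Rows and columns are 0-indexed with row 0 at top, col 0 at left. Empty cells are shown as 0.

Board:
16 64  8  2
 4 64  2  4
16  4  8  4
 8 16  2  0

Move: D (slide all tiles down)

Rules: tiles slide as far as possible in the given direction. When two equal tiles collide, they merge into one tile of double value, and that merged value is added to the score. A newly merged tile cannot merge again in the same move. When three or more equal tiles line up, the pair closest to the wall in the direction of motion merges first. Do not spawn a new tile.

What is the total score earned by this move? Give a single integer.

Slide down:
col 0: [16, 4, 16, 8] -> [16, 4, 16, 8]  score +0 (running 0)
col 1: [64, 64, 4, 16] -> [0, 128, 4, 16]  score +128 (running 128)
col 2: [8, 2, 8, 2] -> [8, 2, 8, 2]  score +0 (running 128)
col 3: [2, 4, 4, 0] -> [0, 0, 2, 8]  score +8 (running 136)
Board after move:
 16   0   8   0
  4 128   2   0
 16   4   8   2
  8  16   2   8

Answer: 136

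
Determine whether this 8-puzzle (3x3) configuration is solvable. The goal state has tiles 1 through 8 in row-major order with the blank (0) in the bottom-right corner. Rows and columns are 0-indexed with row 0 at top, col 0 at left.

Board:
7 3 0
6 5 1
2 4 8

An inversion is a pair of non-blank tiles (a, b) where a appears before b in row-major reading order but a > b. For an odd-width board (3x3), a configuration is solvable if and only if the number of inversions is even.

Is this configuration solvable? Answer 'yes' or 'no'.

Answer: no

Derivation:
Inversions (pairs i<j in row-major order where tile[i] > tile[j] > 0): 15
15 is odd, so the puzzle is not solvable.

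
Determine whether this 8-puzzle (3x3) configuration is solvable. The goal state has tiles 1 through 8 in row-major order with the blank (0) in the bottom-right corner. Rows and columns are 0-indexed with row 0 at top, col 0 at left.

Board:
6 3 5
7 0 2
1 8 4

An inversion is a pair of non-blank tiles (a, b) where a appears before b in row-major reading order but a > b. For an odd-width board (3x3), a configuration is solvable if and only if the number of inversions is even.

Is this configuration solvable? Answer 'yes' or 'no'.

Inversions (pairs i<j in row-major order where tile[i] > tile[j] > 0): 15
15 is odd, so the puzzle is not solvable.

Answer: no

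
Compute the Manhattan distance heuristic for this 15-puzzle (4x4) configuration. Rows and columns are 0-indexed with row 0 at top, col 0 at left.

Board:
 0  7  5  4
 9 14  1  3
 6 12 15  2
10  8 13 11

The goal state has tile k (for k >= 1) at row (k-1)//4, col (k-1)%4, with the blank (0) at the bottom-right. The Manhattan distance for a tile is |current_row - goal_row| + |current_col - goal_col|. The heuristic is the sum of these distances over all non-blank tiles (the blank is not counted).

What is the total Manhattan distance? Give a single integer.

Answer: 32

Derivation:
Tile 7: at (0,1), goal (1,2), distance |0-1|+|1-2| = 2
Tile 5: at (0,2), goal (1,0), distance |0-1|+|2-0| = 3
Tile 4: at (0,3), goal (0,3), distance |0-0|+|3-3| = 0
Tile 9: at (1,0), goal (2,0), distance |1-2|+|0-0| = 1
Tile 14: at (1,1), goal (3,1), distance |1-3|+|1-1| = 2
Tile 1: at (1,2), goal (0,0), distance |1-0|+|2-0| = 3
Tile 3: at (1,3), goal (0,2), distance |1-0|+|3-2| = 2
Tile 6: at (2,0), goal (1,1), distance |2-1|+|0-1| = 2
Tile 12: at (2,1), goal (2,3), distance |2-2|+|1-3| = 2
Tile 15: at (2,2), goal (3,2), distance |2-3|+|2-2| = 1
Tile 2: at (2,3), goal (0,1), distance |2-0|+|3-1| = 4
Tile 10: at (3,0), goal (2,1), distance |3-2|+|0-1| = 2
Tile 8: at (3,1), goal (1,3), distance |3-1|+|1-3| = 4
Tile 13: at (3,2), goal (3,0), distance |3-3|+|2-0| = 2
Tile 11: at (3,3), goal (2,2), distance |3-2|+|3-2| = 2
Sum: 2 + 3 + 0 + 1 + 2 + 3 + 2 + 2 + 2 + 1 + 4 + 2 + 4 + 2 + 2 = 32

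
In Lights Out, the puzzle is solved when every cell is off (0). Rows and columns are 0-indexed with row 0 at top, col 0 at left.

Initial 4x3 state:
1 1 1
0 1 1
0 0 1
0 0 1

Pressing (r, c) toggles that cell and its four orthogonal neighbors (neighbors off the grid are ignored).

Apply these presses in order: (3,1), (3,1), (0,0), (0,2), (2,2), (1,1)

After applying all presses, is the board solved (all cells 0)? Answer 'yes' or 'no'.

Answer: yes

Derivation:
After press 1 at (3,1):
1 1 1
0 1 1
0 1 1
1 1 0

After press 2 at (3,1):
1 1 1
0 1 1
0 0 1
0 0 1

After press 3 at (0,0):
0 0 1
1 1 1
0 0 1
0 0 1

After press 4 at (0,2):
0 1 0
1 1 0
0 0 1
0 0 1

After press 5 at (2,2):
0 1 0
1 1 1
0 1 0
0 0 0

After press 6 at (1,1):
0 0 0
0 0 0
0 0 0
0 0 0

Lights still on: 0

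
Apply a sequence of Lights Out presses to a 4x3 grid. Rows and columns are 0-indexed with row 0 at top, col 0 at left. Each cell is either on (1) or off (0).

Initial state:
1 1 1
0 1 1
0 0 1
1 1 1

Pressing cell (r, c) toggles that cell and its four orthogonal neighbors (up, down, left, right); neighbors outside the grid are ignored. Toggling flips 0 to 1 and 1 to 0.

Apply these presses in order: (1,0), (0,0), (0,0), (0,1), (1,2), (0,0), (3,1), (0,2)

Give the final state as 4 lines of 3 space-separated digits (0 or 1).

Answer: 0 0 0
0 0 1
1 1 0
0 0 0

Derivation:
After press 1 at (1,0):
0 1 1
1 0 1
1 0 1
1 1 1

After press 2 at (0,0):
1 0 1
0 0 1
1 0 1
1 1 1

After press 3 at (0,0):
0 1 1
1 0 1
1 0 1
1 1 1

After press 4 at (0,1):
1 0 0
1 1 1
1 0 1
1 1 1

After press 5 at (1,2):
1 0 1
1 0 0
1 0 0
1 1 1

After press 6 at (0,0):
0 1 1
0 0 0
1 0 0
1 1 1

After press 7 at (3,1):
0 1 1
0 0 0
1 1 0
0 0 0

After press 8 at (0,2):
0 0 0
0 0 1
1 1 0
0 0 0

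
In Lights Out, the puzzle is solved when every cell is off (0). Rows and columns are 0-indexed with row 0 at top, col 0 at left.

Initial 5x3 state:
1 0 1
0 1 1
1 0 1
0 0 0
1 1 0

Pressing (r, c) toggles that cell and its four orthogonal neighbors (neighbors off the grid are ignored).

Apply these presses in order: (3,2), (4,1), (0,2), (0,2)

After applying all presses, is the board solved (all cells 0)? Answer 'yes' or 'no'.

Answer: no

Derivation:
After press 1 at (3,2):
1 0 1
0 1 1
1 0 0
0 1 1
1 1 1

After press 2 at (4,1):
1 0 1
0 1 1
1 0 0
0 0 1
0 0 0

After press 3 at (0,2):
1 1 0
0 1 0
1 0 0
0 0 1
0 0 0

After press 4 at (0,2):
1 0 1
0 1 1
1 0 0
0 0 1
0 0 0

Lights still on: 6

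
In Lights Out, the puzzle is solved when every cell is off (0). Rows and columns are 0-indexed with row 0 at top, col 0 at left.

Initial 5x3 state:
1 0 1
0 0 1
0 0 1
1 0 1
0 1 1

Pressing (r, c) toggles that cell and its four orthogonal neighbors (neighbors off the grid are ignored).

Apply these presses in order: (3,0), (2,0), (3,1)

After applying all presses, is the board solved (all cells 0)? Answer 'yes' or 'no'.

After press 1 at (3,0):
1 0 1
0 0 1
1 0 1
0 1 1
1 1 1

After press 2 at (2,0):
1 0 1
1 0 1
0 1 1
1 1 1
1 1 1

After press 3 at (3,1):
1 0 1
1 0 1
0 0 1
0 0 0
1 0 1

Lights still on: 7

Answer: no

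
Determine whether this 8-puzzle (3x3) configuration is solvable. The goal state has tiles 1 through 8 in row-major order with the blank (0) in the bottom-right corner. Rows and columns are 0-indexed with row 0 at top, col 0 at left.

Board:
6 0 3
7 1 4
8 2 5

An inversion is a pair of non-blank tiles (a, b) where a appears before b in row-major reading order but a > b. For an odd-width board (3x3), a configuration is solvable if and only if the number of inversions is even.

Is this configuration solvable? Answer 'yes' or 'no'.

Answer: yes

Derivation:
Inversions (pairs i<j in row-major order where tile[i] > tile[j] > 0): 14
14 is even, so the puzzle is solvable.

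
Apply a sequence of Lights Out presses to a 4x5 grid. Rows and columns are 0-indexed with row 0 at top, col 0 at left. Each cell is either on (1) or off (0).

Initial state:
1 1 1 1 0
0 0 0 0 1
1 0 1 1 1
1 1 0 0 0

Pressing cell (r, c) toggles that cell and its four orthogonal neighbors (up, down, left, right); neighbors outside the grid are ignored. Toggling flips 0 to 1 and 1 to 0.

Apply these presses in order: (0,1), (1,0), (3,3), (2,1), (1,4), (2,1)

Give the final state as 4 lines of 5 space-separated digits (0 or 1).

Answer: 1 0 0 1 1
1 0 0 1 0
0 0 1 0 0
1 1 1 1 1

Derivation:
After press 1 at (0,1):
0 0 0 1 0
0 1 0 0 1
1 0 1 1 1
1 1 0 0 0

After press 2 at (1,0):
1 0 0 1 0
1 0 0 0 1
0 0 1 1 1
1 1 0 0 0

After press 3 at (3,3):
1 0 0 1 0
1 0 0 0 1
0 0 1 0 1
1 1 1 1 1

After press 4 at (2,1):
1 0 0 1 0
1 1 0 0 1
1 1 0 0 1
1 0 1 1 1

After press 5 at (1,4):
1 0 0 1 1
1 1 0 1 0
1 1 0 0 0
1 0 1 1 1

After press 6 at (2,1):
1 0 0 1 1
1 0 0 1 0
0 0 1 0 0
1 1 1 1 1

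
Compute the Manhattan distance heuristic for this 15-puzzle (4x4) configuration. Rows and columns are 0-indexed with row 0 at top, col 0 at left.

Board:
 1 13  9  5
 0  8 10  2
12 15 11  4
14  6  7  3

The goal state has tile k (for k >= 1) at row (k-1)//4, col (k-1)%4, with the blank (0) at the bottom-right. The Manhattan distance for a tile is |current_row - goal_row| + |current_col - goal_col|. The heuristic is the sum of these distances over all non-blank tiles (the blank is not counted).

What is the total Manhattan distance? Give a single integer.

Answer: 35

Derivation:
Tile 1: (0,0)->(0,0) = 0
Tile 13: (0,1)->(3,0) = 4
Tile 9: (0,2)->(2,0) = 4
Tile 5: (0,3)->(1,0) = 4
Tile 8: (1,1)->(1,3) = 2
Tile 10: (1,2)->(2,1) = 2
Tile 2: (1,3)->(0,1) = 3
Tile 12: (2,0)->(2,3) = 3
Tile 15: (2,1)->(3,2) = 2
Tile 11: (2,2)->(2,2) = 0
Tile 4: (2,3)->(0,3) = 2
Tile 14: (3,0)->(3,1) = 1
Tile 6: (3,1)->(1,1) = 2
Tile 7: (3,2)->(1,2) = 2
Tile 3: (3,3)->(0,2) = 4
Sum: 0 + 4 + 4 + 4 + 2 + 2 + 3 + 3 + 2 + 0 + 2 + 1 + 2 + 2 + 4 = 35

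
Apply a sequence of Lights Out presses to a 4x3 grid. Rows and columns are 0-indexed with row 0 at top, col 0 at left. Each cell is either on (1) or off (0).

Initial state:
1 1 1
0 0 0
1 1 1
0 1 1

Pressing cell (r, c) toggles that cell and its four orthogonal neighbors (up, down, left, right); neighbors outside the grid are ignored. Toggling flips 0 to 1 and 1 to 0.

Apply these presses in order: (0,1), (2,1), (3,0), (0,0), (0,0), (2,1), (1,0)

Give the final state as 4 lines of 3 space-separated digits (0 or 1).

Answer: 1 0 0
1 0 0
1 1 1
1 0 1

Derivation:
After press 1 at (0,1):
0 0 0
0 1 0
1 1 1
0 1 1

After press 2 at (2,1):
0 0 0
0 0 0
0 0 0
0 0 1

After press 3 at (3,0):
0 0 0
0 0 0
1 0 0
1 1 1

After press 4 at (0,0):
1 1 0
1 0 0
1 0 0
1 1 1

After press 5 at (0,0):
0 0 0
0 0 0
1 0 0
1 1 1

After press 6 at (2,1):
0 0 0
0 1 0
0 1 1
1 0 1

After press 7 at (1,0):
1 0 0
1 0 0
1 1 1
1 0 1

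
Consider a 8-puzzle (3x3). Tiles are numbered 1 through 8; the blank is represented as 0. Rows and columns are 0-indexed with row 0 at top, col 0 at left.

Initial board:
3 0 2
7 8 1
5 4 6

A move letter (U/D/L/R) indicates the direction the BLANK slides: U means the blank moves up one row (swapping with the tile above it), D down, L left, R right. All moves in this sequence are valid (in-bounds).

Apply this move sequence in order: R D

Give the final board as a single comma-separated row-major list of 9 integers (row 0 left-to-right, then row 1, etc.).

Answer: 3, 2, 1, 7, 8, 0, 5, 4, 6

Derivation:
After move 1 (R):
3 2 0
7 8 1
5 4 6

After move 2 (D):
3 2 1
7 8 0
5 4 6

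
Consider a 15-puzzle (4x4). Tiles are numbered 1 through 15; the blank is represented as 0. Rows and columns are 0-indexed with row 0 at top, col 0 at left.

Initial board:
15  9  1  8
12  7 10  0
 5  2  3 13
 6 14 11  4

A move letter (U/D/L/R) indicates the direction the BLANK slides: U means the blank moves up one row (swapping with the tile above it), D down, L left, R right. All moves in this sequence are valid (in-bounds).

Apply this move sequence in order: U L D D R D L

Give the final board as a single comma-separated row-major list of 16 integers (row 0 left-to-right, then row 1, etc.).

Answer: 15, 9, 10, 1, 12, 7, 3, 8, 5, 2, 13, 4, 6, 14, 0, 11

Derivation:
After move 1 (U):
15  9  1  0
12  7 10  8
 5  2  3 13
 6 14 11  4

After move 2 (L):
15  9  0  1
12  7 10  8
 5  2  3 13
 6 14 11  4

After move 3 (D):
15  9 10  1
12  7  0  8
 5  2  3 13
 6 14 11  4

After move 4 (D):
15  9 10  1
12  7  3  8
 5  2  0 13
 6 14 11  4

After move 5 (R):
15  9 10  1
12  7  3  8
 5  2 13  0
 6 14 11  4

After move 6 (D):
15  9 10  1
12  7  3  8
 5  2 13  4
 6 14 11  0

After move 7 (L):
15  9 10  1
12  7  3  8
 5  2 13  4
 6 14  0 11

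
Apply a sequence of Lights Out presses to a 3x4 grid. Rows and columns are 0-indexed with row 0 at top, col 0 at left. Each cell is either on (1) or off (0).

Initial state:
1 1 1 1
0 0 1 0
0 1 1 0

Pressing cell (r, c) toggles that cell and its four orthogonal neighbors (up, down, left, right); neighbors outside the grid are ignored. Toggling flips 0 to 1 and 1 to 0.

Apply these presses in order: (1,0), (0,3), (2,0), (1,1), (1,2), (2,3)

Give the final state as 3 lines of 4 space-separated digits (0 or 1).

After press 1 at (1,0):
0 1 1 1
1 1 1 0
1 1 1 0

After press 2 at (0,3):
0 1 0 0
1 1 1 1
1 1 1 0

After press 3 at (2,0):
0 1 0 0
0 1 1 1
0 0 1 0

After press 4 at (1,1):
0 0 0 0
1 0 0 1
0 1 1 0

After press 5 at (1,2):
0 0 1 0
1 1 1 0
0 1 0 0

After press 6 at (2,3):
0 0 1 0
1 1 1 1
0 1 1 1

Answer: 0 0 1 0
1 1 1 1
0 1 1 1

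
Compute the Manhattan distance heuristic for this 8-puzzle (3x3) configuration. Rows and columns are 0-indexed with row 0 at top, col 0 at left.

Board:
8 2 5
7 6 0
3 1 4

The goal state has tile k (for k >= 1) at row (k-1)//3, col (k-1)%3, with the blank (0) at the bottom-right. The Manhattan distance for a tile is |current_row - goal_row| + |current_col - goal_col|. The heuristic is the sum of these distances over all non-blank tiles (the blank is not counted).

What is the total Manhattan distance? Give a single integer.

Answer: 17

Derivation:
Tile 8: (0,0)->(2,1) = 3
Tile 2: (0,1)->(0,1) = 0
Tile 5: (0,2)->(1,1) = 2
Tile 7: (1,0)->(2,0) = 1
Tile 6: (1,1)->(1,2) = 1
Tile 3: (2,0)->(0,2) = 4
Tile 1: (2,1)->(0,0) = 3
Tile 4: (2,2)->(1,0) = 3
Sum: 3 + 0 + 2 + 1 + 1 + 4 + 3 + 3 = 17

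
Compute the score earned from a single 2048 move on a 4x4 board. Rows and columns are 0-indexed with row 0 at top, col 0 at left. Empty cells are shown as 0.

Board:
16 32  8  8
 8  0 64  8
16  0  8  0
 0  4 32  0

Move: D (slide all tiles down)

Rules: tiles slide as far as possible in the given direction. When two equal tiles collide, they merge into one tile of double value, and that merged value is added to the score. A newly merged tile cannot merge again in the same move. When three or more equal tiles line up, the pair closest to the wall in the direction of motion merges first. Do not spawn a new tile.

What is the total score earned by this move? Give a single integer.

Answer: 16

Derivation:
Slide down:
col 0: [16, 8, 16, 0] -> [0, 16, 8, 16]  score +0 (running 0)
col 1: [32, 0, 0, 4] -> [0, 0, 32, 4]  score +0 (running 0)
col 2: [8, 64, 8, 32] -> [8, 64, 8, 32]  score +0 (running 0)
col 3: [8, 8, 0, 0] -> [0, 0, 0, 16]  score +16 (running 16)
Board after move:
 0  0  8  0
16  0 64  0
 8 32  8  0
16  4 32 16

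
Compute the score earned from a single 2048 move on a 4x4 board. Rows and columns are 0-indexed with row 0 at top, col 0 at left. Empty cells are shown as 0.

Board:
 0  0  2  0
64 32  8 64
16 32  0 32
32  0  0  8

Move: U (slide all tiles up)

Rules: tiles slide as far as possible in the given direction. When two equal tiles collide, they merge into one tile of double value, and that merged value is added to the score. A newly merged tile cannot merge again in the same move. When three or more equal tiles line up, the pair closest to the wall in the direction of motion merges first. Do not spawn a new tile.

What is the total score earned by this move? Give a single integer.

Slide up:
col 0: [0, 64, 16, 32] -> [64, 16, 32, 0]  score +0 (running 0)
col 1: [0, 32, 32, 0] -> [64, 0, 0, 0]  score +64 (running 64)
col 2: [2, 8, 0, 0] -> [2, 8, 0, 0]  score +0 (running 64)
col 3: [0, 64, 32, 8] -> [64, 32, 8, 0]  score +0 (running 64)
Board after move:
64 64  2 64
16  0  8 32
32  0  0  8
 0  0  0  0

Answer: 64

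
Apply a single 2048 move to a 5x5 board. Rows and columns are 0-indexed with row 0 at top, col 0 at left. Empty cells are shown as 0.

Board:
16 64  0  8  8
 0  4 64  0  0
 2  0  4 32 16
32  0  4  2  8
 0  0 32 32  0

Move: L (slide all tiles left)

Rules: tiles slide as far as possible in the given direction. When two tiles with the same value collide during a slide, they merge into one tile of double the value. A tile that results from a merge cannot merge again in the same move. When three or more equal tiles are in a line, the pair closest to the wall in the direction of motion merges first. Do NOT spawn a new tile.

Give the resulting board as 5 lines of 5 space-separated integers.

Answer: 16 64 16  0  0
 4 64  0  0  0
 2  4 32 16  0
32  4  2  8  0
64  0  0  0  0

Derivation:
Slide left:
row 0: [16, 64, 0, 8, 8] -> [16, 64, 16, 0, 0]
row 1: [0, 4, 64, 0, 0] -> [4, 64, 0, 0, 0]
row 2: [2, 0, 4, 32, 16] -> [2, 4, 32, 16, 0]
row 3: [32, 0, 4, 2, 8] -> [32, 4, 2, 8, 0]
row 4: [0, 0, 32, 32, 0] -> [64, 0, 0, 0, 0]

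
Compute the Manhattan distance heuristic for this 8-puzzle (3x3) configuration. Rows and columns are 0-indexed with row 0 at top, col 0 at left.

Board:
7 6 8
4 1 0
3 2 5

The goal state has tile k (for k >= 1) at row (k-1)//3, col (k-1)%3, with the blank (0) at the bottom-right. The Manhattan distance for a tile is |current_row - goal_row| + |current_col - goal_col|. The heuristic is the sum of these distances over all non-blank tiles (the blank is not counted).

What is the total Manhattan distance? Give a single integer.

Tile 7: at (0,0), goal (2,0), distance |0-2|+|0-0| = 2
Tile 6: at (0,1), goal (1,2), distance |0-1|+|1-2| = 2
Tile 8: at (0,2), goal (2,1), distance |0-2|+|2-1| = 3
Tile 4: at (1,0), goal (1,0), distance |1-1|+|0-0| = 0
Tile 1: at (1,1), goal (0,0), distance |1-0|+|1-0| = 2
Tile 3: at (2,0), goal (0,2), distance |2-0|+|0-2| = 4
Tile 2: at (2,1), goal (0,1), distance |2-0|+|1-1| = 2
Tile 5: at (2,2), goal (1,1), distance |2-1|+|2-1| = 2
Sum: 2 + 2 + 3 + 0 + 2 + 4 + 2 + 2 = 17

Answer: 17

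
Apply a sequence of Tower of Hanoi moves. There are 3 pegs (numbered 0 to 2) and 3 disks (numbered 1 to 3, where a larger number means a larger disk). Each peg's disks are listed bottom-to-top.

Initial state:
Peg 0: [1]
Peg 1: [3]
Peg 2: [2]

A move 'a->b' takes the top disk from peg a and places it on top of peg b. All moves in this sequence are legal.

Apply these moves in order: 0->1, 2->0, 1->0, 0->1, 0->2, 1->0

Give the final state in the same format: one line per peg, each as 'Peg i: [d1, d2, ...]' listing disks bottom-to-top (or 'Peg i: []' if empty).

Answer: Peg 0: [1]
Peg 1: [3]
Peg 2: [2]

Derivation:
After move 1 (0->1):
Peg 0: []
Peg 1: [3, 1]
Peg 2: [2]

After move 2 (2->0):
Peg 0: [2]
Peg 1: [3, 1]
Peg 2: []

After move 3 (1->0):
Peg 0: [2, 1]
Peg 1: [3]
Peg 2: []

After move 4 (0->1):
Peg 0: [2]
Peg 1: [3, 1]
Peg 2: []

After move 5 (0->2):
Peg 0: []
Peg 1: [3, 1]
Peg 2: [2]

After move 6 (1->0):
Peg 0: [1]
Peg 1: [3]
Peg 2: [2]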